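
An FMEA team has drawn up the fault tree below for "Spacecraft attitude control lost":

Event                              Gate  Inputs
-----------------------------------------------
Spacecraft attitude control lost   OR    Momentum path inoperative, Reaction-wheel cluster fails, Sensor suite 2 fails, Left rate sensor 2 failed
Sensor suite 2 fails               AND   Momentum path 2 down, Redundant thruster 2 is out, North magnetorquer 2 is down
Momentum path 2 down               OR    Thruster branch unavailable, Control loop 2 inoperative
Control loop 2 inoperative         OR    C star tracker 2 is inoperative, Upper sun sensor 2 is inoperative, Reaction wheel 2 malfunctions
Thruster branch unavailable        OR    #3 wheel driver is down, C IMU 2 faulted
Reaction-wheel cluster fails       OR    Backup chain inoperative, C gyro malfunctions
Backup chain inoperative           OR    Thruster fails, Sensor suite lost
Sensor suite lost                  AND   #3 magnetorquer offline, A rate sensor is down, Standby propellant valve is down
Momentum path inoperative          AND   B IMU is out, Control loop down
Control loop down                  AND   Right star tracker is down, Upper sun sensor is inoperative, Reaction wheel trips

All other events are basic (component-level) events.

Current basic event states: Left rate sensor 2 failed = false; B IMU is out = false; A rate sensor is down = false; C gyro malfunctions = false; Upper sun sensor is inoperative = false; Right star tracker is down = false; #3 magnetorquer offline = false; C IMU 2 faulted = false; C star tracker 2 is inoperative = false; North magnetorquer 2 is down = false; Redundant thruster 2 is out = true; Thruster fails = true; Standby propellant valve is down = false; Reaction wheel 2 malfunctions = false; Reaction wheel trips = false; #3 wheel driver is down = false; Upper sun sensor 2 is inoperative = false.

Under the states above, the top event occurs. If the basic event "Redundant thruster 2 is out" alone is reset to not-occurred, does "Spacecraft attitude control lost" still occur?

Yes

Counterfactual: set "Redundant thruster 2 is out" to not occurred.
Control loop down [AND]: Right star tracker is down=not, Upper sun sensor is inoperative=not, Reaction wheel trips=not → not all inputs occur → does not occur.
Momentum path inoperative [AND]: B IMU is out=not, Control loop down=not → not all inputs occur → does not occur.
Sensor suite lost [AND]: #3 magnetorquer offline=not, A rate sensor is down=not, Standby propellant valve is down=not → not all inputs occur → does not occur.
Backup chain inoperative [OR]: Thruster fails=occurs, Sensor suite lost=not → at least one input occurs → occurs.
Reaction-wheel cluster fails [OR]: Backup chain inoperative=occurs, C gyro malfunctions=not → at least one input occurs → occurs.
Thruster branch unavailable [OR]: #3 wheel driver is down=not, C IMU 2 faulted=not → no input occurs → does not occur.
Control loop 2 inoperative [OR]: C star tracker 2 is inoperative=not, Upper sun sensor 2 is inoperative=not, Reaction wheel 2 malfunctions=not → no input occurs → does not occur.
Momentum path 2 down [OR]: Thruster branch unavailable=not, Control loop 2 inoperative=not → no input occurs → does not occur.
Sensor suite 2 fails [AND]: Momentum path 2 down=not, Redundant thruster 2 is out=not, North magnetorquer 2 is down=not → not all inputs occur → does not occur.
Spacecraft attitude control lost [OR]: Momentum path inoperative=not, Reaction-wheel cluster fails=occurs, Sensor suite 2 fails=not, Left rate sensor 2 failed=not → at least one input occurs → occurs.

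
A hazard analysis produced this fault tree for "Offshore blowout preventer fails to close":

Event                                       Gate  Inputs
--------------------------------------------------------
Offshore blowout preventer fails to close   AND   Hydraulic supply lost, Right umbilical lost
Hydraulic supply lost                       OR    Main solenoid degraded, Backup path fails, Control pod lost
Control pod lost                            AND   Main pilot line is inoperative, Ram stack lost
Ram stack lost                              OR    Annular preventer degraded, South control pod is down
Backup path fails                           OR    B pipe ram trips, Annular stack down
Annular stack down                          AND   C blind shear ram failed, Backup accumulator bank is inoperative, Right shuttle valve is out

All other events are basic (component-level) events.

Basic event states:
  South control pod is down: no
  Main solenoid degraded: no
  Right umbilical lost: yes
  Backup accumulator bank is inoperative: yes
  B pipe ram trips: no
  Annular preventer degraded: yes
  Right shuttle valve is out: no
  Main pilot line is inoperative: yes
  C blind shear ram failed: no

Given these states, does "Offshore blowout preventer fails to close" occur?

Annular stack down [AND]: C blind shear ram failed=not, Backup accumulator bank is inoperative=occurs, Right shuttle valve is out=not → not all inputs occur → does not occur.
Backup path fails [OR]: B pipe ram trips=not, Annular stack down=not → no input occurs → does not occur.
Ram stack lost [OR]: Annular preventer degraded=occurs, South control pod is down=not → at least one input occurs → occurs.
Control pod lost [AND]: Main pilot line is inoperative=occurs, Ram stack lost=occurs → all inputs occur → occurs.
Hydraulic supply lost [OR]: Main solenoid degraded=not, Backup path fails=not, Control pod lost=occurs → at least one input occurs → occurs.
Offshore blowout preventer fails to close [AND]: Hydraulic supply lost=occurs, Right umbilical lost=occurs → all inputs occur → occurs.

Yes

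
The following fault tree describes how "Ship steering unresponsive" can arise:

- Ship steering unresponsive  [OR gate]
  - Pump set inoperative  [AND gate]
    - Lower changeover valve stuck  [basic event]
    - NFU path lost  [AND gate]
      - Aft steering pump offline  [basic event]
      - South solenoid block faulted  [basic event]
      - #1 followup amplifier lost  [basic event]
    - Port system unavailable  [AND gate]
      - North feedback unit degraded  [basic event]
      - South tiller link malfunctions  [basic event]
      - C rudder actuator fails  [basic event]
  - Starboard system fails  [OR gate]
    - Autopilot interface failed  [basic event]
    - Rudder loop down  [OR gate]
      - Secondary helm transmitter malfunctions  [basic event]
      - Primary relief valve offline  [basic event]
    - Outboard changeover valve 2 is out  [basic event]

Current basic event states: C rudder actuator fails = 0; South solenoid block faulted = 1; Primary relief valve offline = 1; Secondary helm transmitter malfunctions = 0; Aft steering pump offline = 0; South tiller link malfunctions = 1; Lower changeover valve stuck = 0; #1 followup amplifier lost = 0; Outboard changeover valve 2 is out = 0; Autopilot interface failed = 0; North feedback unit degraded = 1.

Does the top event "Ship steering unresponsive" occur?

NFU path lost [AND]: Aft steering pump offline=not, South solenoid block faulted=occurs, #1 followup amplifier lost=not → not all inputs occur → does not occur.
Port system unavailable [AND]: North feedback unit degraded=occurs, South tiller link malfunctions=occurs, C rudder actuator fails=not → not all inputs occur → does not occur.
Pump set inoperative [AND]: Lower changeover valve stuck=not, NFU path lost=not, Port system unavailable=not → not all inputs occur → does not occur.
Rudder loop down [OR]: Secondary helm transmitter malfunctions=not, Primary relief valve offline=occurs → at least one input occurs → occurs.
Starboard system fails [OR]: Autopilot interface failed=not, Rudder loop down=occurs, Outboard changeover valve 2 is out=not → at least one input occurs → occurs.
Ship steering unresponsive [OR]: Pump set inoperative=not, Starboard system fails=occurs → at least one input occurs → occurs.

Yes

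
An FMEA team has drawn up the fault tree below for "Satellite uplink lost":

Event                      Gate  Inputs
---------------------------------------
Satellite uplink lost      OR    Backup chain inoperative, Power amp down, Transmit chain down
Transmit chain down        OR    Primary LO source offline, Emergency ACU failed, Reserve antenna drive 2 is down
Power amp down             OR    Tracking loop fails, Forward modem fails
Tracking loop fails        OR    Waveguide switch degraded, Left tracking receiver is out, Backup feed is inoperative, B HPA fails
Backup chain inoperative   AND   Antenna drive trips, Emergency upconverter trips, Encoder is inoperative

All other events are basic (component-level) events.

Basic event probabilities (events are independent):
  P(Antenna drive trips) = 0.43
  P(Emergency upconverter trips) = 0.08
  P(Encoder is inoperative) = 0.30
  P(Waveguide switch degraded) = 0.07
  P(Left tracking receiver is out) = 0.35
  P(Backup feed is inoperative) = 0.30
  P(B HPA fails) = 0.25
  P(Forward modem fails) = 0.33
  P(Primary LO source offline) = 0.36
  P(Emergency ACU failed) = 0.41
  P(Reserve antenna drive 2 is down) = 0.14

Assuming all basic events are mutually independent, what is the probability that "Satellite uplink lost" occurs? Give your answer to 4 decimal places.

P(Backup chain inoperative) [AND] = 0.43 × 0.08 × 0.30 = 0.010320
P(Tracking loop fails) [OR] = 1 − (1−0.07) × (1−0.35) × (1−0.30) × (1−0.25) = 0.682638
P(Power amp down) [OR] = 1 − (1−0.682638) × (1−0.33) = 0.787367
P(Transmit chain down) [OR] = 1 − (1−0.36) × (1−0.41) × (1−0.14) = 0.675264
P(Satellite uplink lost) [OR] = 1 − (1−0.010320) × (1−0.787367) × (1−0.675264) = 0.931663
Rounded to 4 decimal places: P(Satellite uplink lost) ≈ 0.9317.

0.9317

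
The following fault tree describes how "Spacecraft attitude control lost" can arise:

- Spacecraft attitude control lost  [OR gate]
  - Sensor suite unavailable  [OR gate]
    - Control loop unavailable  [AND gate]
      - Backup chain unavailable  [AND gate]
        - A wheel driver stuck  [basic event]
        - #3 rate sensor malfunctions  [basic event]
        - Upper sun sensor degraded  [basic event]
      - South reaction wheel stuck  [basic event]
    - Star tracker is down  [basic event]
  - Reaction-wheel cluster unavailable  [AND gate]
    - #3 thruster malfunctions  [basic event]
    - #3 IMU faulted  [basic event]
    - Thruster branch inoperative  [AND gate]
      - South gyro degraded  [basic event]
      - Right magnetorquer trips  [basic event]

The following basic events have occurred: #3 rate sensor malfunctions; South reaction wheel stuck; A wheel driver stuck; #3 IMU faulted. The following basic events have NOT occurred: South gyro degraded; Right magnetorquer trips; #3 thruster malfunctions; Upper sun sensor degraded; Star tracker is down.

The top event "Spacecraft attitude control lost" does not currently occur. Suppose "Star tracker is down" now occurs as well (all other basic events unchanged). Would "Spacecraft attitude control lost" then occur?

Counterfactual: set "Star tracker is down" to occurred.
Backup chain unavailable [AND]: A wheel driver stuck=occurs, #3 rate sensor malfunctions=occurs, Upper sun sensor degraded=not → not all inputs occur → does not occur.
Control loop unavailable [AND]: Backup chain unavailable=not, South reaction wheel stuck=occurs → not all inputs occur → does not occur.
Sensor suite unavailable [OR]: Control loop unavailable=not, Star tracker is down=occurs → at least one input occurs → occurs.
Thruster branch inoperative [AND]: South gyro degraded=not, Right magnetorquer trips=not → not all inputs occur → does not occur.
Reaction-wheel cluster unavailable [AND]: #3 thruster malfunctions=not, #3 IMU faulted=occurs, Thruster branch inoperative=not → not all inputs occur → does not occur.
Spacecraft attitude control lost [OR]: Sensor suite unavailable=occurs, Reaction-wheel cluster unavailable=not → at least one input occurs → occurs.

Yes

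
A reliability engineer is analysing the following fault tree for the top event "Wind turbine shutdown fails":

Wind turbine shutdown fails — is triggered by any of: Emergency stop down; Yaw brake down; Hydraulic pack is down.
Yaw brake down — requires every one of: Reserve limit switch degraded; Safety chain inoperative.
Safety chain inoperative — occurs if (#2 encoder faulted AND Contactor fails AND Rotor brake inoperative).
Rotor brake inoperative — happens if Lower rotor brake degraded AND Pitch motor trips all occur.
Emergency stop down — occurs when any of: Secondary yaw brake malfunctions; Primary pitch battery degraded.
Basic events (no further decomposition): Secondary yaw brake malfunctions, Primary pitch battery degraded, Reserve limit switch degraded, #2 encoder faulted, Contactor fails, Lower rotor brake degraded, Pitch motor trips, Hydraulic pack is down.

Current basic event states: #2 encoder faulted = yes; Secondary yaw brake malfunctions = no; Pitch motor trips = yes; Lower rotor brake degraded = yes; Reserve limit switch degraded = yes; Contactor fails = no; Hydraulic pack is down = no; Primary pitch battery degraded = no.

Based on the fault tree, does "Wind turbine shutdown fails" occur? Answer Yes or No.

No

Emergency stop down [OR]: Secondary yaw brake malfunctions=not, Primary pitch battery degraded=not → no input occurs → does not occur.
Rotor brake inoperative [AND]: Lower rotor brake degraded=occurs, Pitch motor trips=occurs → all inputs occur → occurs.
Safety chain inoperative [AND]: #2 encoder faulted=occurs, Contactor fails=not, Rotor brake inoperative=occurs → not all inputs occur → does not occur.
Yaw brake down [AND]: Reserve limit switch degraded=occurs, Safety chain inoperative=not → not all inputs occur → does not occur.
Wind turbine shutdown fails [OR]: Emergency stop down=not, Yaw brake down=not, Hydraulic pack is down=not → no input occurs → does not occur.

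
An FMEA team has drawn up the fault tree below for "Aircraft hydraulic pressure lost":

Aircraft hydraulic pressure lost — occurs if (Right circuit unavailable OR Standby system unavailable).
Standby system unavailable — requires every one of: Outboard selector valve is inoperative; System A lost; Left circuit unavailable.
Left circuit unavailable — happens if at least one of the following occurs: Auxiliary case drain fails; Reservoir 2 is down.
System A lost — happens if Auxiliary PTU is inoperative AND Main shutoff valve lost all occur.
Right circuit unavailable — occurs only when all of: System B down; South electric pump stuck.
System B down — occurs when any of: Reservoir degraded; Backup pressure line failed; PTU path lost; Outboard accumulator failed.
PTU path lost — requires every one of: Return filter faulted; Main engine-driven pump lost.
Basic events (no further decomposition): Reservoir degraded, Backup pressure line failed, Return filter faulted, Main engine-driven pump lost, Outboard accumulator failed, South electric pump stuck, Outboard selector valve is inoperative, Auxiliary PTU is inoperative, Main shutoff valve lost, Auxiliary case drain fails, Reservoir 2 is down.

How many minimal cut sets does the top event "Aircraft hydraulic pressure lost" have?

6

PTU path lost [AND]: one cut set from each child combined → 1 × 1 = 1 cut set(s).
System B down [OR]: union of children's cut sets → 4 cut set(s).
Right circuit unavailable [AND]: one cut set from each child combined → 4 × 1 = 4 cut set(s).
System A lost [AND]: one cut set from each child combined → 1 × 1 = 1 cut set(s).
Left circuit unavailable [OR]: union of children's cut sets → 2 cut set(s).
Standby system unavailable [AND]: one cut set from each child combined → 1 × 1 × 2 = 2 cut set(s).
Aircraft hydraulic pressure lost [OR]: union of children's cut sets → 6 cut set(s).
Minimal cut sets: {Reservoir degraded, South electric pump stuck}; {Backup pressure line failed, South electric pump stuck}; {Main engine-driven pump lost, Return filter faulted, South electric pump stuck}; {Outboard accumulator failed, South electric pump stuck}; {Auxiliary PTU is inoperative, Auxiliary case drain fails, Main shutoff valve lost, Outboard selector valve is inoperative}; {Auxiliary PTU is inoperative, Main shutoff valve lost, Outboard selector valve is inoperative, Reservoir 2 is down}.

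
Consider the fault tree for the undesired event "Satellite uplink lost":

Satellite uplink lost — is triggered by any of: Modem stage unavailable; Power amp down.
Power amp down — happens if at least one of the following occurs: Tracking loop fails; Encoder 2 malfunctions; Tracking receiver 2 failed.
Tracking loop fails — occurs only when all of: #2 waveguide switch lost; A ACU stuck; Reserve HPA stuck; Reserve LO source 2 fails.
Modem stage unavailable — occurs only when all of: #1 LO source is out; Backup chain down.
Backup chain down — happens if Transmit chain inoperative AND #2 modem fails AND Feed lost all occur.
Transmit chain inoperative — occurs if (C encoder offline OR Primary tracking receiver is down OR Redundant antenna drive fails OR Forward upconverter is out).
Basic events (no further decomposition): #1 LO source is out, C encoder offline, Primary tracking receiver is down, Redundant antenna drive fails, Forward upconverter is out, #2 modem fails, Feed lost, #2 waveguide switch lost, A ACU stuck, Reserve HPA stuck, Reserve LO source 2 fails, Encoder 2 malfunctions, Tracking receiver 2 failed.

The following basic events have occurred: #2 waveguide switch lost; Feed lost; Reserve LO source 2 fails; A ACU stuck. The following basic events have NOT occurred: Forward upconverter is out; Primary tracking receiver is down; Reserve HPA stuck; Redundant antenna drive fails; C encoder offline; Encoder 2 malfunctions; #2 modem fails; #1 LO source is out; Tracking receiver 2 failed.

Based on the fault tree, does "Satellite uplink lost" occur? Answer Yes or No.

No

Transmit chain inoperative [OR]: C encoder offline=not, Primary tracking receiver is down=not, Redundant antenna drive fails=not, Forward upconverter is out=not → no input occurs → does not occur.
Backup chain down [AND]: Transmit chain inoperative=not, #2 modem fails=not, Feed lost=occurs → not all inputs occur → does not occur.
Modem stage unavailable [AND]: #1 LO source is out=not, Backup chain down=not → not all inputs occur → does not occur.
Tracking loop fails [AND]: #2 waveguide switch lost=occurs, A ACU stuck=occurs, Reserve HPA stuck=not, Reserve LO source 2 fails=occurs → not all inputs occur → does not occur.
Power amp down [OR]: Tracking loop fails=not, Encoder 2 malfunctions=not, Tracking receiver 2 failed=not → no input occurs → does not occur.
Satellite uplink lost [OR]: Modem stage unavailable=not, Power amp down=not → no input occurs → does not occur.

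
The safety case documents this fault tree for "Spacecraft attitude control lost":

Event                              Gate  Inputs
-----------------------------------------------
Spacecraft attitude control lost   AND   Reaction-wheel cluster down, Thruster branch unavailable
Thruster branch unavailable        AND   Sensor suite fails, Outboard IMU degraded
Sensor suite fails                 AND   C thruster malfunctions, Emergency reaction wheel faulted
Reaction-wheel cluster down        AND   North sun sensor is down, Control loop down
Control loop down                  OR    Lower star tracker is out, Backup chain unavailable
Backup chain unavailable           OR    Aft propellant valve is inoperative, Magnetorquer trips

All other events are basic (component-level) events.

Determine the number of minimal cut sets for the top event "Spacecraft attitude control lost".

Backup chain unavailable [OR]: union of children's cut sets → 2 cut set(s).
Control loop down [OR]: union of children's cut sets → 3 cut set(s).
Reaction-wheel cluster down [AND]: one cut set from each child combined → 1 × 3 = 3 cut set(s).
Sensor suite fails [AND]: one cut set from each child combined → 1 × 1 = 1 cut set(s).
Thruster branch unavailable [AND]: one cut set from each child combined → 1 × 1 = 1 cut set(s).
Spacecraft attitude control lost [AND]: one cut set from each child combined → 3 × 1 = 3 cut set(s).
Minimal cut sets: {C thruster malfunctions, Emergency reaction wheel faulted, Lower star tracker is out, North sun sensor is down, Outboard IMU degraded}; {Aft propellant valve is inoperative, C thruster malfunctions, Emergency reaction wheel faulted, North sun sensor is down, Outboard IMU degraded}; {C thruster malfunctions, Emergency reaction wheel faulted, Magnetorquer trips, North sun sensor is down, Outboard IMU degraded}.

3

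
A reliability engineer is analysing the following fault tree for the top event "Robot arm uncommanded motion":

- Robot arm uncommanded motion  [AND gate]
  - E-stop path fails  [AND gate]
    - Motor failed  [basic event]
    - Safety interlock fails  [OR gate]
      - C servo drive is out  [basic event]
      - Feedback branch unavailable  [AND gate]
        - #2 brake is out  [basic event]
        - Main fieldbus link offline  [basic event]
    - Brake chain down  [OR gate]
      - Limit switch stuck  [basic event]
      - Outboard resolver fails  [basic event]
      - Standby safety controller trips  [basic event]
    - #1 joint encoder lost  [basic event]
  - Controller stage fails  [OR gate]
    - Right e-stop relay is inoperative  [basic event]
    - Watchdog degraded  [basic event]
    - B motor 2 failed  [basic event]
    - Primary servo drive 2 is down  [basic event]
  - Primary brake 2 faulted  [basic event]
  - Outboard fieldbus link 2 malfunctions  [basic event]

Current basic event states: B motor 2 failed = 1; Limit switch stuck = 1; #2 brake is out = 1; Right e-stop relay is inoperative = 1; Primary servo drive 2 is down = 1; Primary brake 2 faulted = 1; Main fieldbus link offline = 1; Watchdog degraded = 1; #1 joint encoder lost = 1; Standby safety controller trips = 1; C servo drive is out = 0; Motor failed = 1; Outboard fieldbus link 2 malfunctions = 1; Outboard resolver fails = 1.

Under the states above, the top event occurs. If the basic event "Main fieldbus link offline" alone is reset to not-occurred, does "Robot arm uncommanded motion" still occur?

No

Counterfactual: set "Main fieldbus link offline" to not occurred.
Feedback branch unavailable [AND]: #2 brake is out=occurs, Main fieldbus link offline=not → not all inputs occur → does not occur.
Safety interlock fails [OR]: C servo drive is out=not, Feedback branch unavailable=not → no input occurs → does not occur.
Brake chain down [OR]: Limit switch stuck=occurs, Outboard resolver fails=occurs, Standby safety controller trips=occurs → at least one input occurs → occurs.
E-stop path fails [AND]: Motor failed=occurs, Safety interlock fails=not, Brake chain down=occurs, #1 joint encoder lost=occurs → not all inputs occur → does not occur.
Controller stage fails [OR]: Right e-stop relay is inoperative=occurs, Watchdog degraded=occurs, B motor 2 failed=occurs, Primary servo drive 2 is down=occurs → at least one input occurs → occurs.
Robot arm uncommanded motion [AND]: E-stop path fails=not, Controller stage fails=occurs, Primary brake 2 faulted=occurs, Outboard fieldbus link 2 malfunctions=occurs → not all inputs occur → does not occur.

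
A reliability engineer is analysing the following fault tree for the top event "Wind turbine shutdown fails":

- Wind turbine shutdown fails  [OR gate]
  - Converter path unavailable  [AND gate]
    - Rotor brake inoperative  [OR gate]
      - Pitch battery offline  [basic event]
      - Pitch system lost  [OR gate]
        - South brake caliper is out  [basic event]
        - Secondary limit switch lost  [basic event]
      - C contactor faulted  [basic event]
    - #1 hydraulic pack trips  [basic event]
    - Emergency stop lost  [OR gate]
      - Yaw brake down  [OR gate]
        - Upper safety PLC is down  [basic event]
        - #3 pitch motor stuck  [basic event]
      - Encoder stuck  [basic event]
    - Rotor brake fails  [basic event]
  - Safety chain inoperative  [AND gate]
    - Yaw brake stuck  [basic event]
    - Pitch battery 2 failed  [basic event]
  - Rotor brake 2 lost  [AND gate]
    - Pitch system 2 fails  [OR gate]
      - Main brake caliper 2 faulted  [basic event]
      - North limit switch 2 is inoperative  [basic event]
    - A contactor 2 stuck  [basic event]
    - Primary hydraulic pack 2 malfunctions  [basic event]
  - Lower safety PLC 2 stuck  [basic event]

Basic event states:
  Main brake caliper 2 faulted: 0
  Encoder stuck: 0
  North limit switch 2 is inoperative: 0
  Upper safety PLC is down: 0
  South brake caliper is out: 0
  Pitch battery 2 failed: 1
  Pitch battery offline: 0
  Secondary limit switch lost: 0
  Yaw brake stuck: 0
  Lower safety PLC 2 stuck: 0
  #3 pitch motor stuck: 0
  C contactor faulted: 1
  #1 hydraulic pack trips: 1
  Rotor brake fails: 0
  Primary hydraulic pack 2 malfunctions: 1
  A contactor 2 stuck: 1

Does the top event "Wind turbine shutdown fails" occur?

No

Pitch system lost [OR]: South brake caliper is out=not, Secondary limit switch lost=not → no input occurs → does not occur.
Rotor brake inoperative [OR]: Pitch battery offline=not, Pitch system lost=not, C contactor faulted=occurs → at least one input occurs → occurs.
Yaw brake down [OR]: Upper safety PLC is down=not, #3 pitch motor stuck=not → no input occurs → does not occur.
Emergency stop lost [OR]: Yaw brake down=not, Encoder stuck=not → no input occurs → does not occur.
Converter path unavailable [AND]: Rotor brake inoperative=occurs, #1 hydraulic pack trips=occurs, Emergency stop lost=not, Rotor brake fails=not → not all inputs occur → does not occur.
Safety chain inoperative [AND]: Yaw brake stuck=not, Pitch battery 2 failed=occurs → not all inputs occur → does not occur.
Pitch system 2 fails [OR]: Main brake caliper 2 faulted=not, North limit switch 2 is inoperative=not → no input occurs → does not occur.
Rotor brake 2 lost [AND]: Pitch system 2 fails=not, A contactor 2 stuck=occurs, Primary hydraulic pack 2 malfunctions=occurs → not all inputs occur → does not occur.
Wind turbine shutdown fails [OR]: Converter path unavailable=not, Safety chain inoperative=not, Rotor brake 2 lost=not, Lower safety PLC 2 stuck=not → no input occurs → does not occur.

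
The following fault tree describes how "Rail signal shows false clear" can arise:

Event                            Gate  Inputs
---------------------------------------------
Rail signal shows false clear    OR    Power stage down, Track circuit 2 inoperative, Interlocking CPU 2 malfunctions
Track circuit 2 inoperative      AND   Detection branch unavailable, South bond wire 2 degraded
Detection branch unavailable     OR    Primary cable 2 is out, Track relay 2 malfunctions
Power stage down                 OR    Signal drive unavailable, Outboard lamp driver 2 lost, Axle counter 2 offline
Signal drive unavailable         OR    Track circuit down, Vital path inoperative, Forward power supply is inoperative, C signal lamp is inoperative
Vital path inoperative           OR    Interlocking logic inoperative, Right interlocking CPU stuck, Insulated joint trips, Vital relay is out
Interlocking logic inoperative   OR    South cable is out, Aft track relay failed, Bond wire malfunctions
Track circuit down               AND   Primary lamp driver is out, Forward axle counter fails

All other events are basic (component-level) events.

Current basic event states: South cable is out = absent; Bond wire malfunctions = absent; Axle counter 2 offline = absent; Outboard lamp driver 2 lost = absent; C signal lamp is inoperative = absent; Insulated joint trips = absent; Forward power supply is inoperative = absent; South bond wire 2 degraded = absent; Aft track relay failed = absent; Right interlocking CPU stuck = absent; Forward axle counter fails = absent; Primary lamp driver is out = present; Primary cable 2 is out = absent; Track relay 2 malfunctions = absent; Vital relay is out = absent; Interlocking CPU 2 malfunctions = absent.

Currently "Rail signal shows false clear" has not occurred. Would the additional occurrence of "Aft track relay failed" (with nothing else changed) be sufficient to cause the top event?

Yes

Counterfactual: set "Aft track relay failed" to occurred.
Track circuit down [AND]: Primary lamp driver is out=occurs, Forward axle counter fails=not → not all inputs occur → does not occur.
Interlocking logic inoperative [OR]: South cable is out=not, Aft track relay failed=occurs, Bond wire malfunctions=not → at least one input occurs → occurs.
Vital path inoperative [OR]: Interlocking logic inoperative=occurs, Right interlocking CPU stuck=not, Insulated joint trips=not, Vital relay is out=not → at least one input occurs → occurs.
Signal drive unavailable [OR]: Track circuit down=not, Vital path inoperative=occurs, Forward power supply is inoperative=not, C signal lamp is inoperative=not → at least one input occurs → occurs.
Power stage down [OR]: Signal drive unavailable=occurs, Outboard lamp driver 2 lost=not, Axle counter 2 offline=not → at least one input occurs → occurs.
Detection branch unavailable [OR]: Primary cable 2 is out=not, Track relay 2 malfunctions=not → no input occurs → does not occur.
Track circuit 2 inoperative [AND]: Detection branch unavailable=not, South bond wire 2 degraded=not → not all inputs occur → does not occur.
Rail signal shows false clear [OR]: Power stage down=occurs, Track circuit 2 inoperative=not, Interlocking CPU 2 malfunctions=not → at least one input occurs → occurs.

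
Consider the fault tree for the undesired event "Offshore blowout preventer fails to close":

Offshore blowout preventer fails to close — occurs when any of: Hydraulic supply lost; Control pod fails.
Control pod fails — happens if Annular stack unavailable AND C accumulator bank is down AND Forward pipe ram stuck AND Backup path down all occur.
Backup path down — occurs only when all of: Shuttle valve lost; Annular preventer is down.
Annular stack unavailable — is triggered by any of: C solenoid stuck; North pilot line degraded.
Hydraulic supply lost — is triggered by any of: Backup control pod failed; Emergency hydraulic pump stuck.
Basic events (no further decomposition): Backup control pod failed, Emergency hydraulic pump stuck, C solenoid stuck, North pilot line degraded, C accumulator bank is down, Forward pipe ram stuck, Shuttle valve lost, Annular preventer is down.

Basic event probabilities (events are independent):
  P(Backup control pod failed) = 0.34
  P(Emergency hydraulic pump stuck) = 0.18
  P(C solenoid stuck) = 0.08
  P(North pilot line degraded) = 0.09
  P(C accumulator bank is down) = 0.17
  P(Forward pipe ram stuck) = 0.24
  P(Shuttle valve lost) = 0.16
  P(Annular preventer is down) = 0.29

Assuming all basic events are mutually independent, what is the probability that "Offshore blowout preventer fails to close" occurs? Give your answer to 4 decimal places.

0.4590

P(Hydraulic supply lost) [OR] = 1 − (1−0.34) × (1−0.18) = 0.458800
P(Annular stack unavailable) [OR] = 1 − (1−0.08) × (1−0.09) = 0.162800
P(Backup path down) [AND] = 0.16 × 0.29 = 0.046400
P(Control pod fails) [AND] = 0.162800 × 0.17 × 0.24 × 0.046400 = 0.000308
P(Offshore blowout preventer fails to close) [OR] = 1 − (1−0.458800) × (1−0.000308) = 0.458967
Rounded to 4 decimal places: P(Offshore blowout preventer fails to close) ≈ 0.4590.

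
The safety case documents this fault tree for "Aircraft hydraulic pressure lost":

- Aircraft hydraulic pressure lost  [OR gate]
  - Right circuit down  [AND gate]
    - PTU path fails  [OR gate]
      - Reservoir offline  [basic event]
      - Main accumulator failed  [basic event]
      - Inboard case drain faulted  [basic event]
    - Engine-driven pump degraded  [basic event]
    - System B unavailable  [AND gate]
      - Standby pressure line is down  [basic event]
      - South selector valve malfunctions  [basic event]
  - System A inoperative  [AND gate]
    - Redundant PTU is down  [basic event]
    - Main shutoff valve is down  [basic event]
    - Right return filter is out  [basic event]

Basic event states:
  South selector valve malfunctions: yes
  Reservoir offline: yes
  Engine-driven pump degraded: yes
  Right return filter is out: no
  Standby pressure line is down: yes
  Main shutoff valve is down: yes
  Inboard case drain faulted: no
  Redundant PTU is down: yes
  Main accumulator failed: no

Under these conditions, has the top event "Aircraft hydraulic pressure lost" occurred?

Yes

PTU path fails [OR]: Reservoir offline=occurs, Main accumulator failed=not, Inboard case drain faulted=not → at least one input occurs → occurs.
System B unavailable [AND]: Standby pressure line is down=occurs, South selector valve malfunctions=occurs → all inputs occur → occurs.
Right circuit down [AND]: PTU path fails=occurs, Engine-driven pump degraded=occurs, System B unavailable=occurs → all inputs occur → occurs.
System A inoperative [AND]: Redundant PTU is down=occurs, Main shutoff valve is down=occurs, Right return filter is out=not → not all inputs occur → does not occur.
Aircraft hydraulic pressure lost [OR]: Right circuit down=occurs, System A inoperative=not → at least one input occurs → occurs.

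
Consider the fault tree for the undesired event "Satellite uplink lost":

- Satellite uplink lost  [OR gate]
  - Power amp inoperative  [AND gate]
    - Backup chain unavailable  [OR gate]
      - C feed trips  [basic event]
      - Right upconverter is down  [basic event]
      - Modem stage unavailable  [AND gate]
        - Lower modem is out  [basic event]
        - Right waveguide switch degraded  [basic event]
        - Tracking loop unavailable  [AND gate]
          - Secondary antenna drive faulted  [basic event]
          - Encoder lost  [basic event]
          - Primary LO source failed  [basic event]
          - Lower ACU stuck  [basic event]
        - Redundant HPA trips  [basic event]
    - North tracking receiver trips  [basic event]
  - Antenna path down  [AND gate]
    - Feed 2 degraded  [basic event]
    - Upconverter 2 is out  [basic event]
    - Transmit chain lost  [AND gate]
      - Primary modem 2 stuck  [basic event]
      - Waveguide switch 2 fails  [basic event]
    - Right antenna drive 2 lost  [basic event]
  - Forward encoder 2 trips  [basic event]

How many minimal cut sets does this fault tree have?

Tracking loop unavailable [AND]: one cut set from each child combined → 1 × 1 × 1 × 1 = 1 cut set(s).
Modem stage unavailable [AND]: one cut set from each child combined → 1 × 1 × 1 × 1 = 1 cut set(s).
Backup chain unavailable [OR]: union of children's cut sets → 3 cut set(s).
Power amp inoperative [AND]: one cut set from each child combined → 3 × 1 = 3 cut set(s).
Transmit chain lost [AND]: one cut set from each child combined → 1 × 1 = 1 cut set(s).
Antenna path down [AND]: one cut set from each child combined → 1 × 1 × 1 × 1 = 1 cut set(s).
Satellite uplink lost [OR]: union of children's cut sets → 5 cut set(s).
Minimal cut sets: {C feed trips, North tracking receiver trips}; {North tracking receiver trips, Right upconverter is down}; {Encoder lost, Lower ACU stuck, Lower modem is out, North tracking receiver trips, Primary LO source failed, Redundant HPA trips, Right waveguide switch degraded, Secondary antenna drive faulted}; {Feed 2 degraded, Primary modem 2 stuck, Right antenna drive 2 lost, Upconverter 2 is out, Waveguide switch 2 fails}; {Forward encoder 2 trips}.

5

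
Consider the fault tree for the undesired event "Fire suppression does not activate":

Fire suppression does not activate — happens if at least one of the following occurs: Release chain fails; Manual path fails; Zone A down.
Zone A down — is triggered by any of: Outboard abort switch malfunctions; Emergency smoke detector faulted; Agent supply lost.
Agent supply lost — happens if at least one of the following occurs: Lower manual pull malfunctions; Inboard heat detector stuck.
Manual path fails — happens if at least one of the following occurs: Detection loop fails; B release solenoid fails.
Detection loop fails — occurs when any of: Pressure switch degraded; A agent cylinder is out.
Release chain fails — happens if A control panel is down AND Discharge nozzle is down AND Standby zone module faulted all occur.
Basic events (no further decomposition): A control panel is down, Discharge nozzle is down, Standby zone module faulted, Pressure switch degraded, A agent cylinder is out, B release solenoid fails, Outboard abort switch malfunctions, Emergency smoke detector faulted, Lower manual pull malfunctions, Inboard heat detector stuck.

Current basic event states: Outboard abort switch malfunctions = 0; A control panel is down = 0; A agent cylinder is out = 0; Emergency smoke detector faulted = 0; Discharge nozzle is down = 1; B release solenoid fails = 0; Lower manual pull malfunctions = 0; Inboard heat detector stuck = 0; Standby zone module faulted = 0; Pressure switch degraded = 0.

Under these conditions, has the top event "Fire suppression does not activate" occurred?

No

Release chain fails [AND]: A control panel is down=not, Discharge nozzle is down=occurs, Standby zone module faulted=not → not all inputs occur → does not occur.
Detection loop fails [OR]: Pressure switch degraded=not, A agent cylinder is out=not → no input occurs → does not occur.
Manual path fails [OR]: Detection loop fails=not, B release solenoid fails=not → no input occurs → does not occur.
Agent supply lost [OR]: Lower manual pull malfunctions=not, Inboard heat detector stuck=not → no input occurs → does not occur.
Zone A down [OR]: Outboard abort switch malfunctions=not, Emergency smoke detector faulted=not, Agent supply lost=not → no input occurs → does not occur.
Fire suppression does not activate [OR]: Release chain fails=not, Manual path fails=not, Zone A down=not → no input occurs → does not occur.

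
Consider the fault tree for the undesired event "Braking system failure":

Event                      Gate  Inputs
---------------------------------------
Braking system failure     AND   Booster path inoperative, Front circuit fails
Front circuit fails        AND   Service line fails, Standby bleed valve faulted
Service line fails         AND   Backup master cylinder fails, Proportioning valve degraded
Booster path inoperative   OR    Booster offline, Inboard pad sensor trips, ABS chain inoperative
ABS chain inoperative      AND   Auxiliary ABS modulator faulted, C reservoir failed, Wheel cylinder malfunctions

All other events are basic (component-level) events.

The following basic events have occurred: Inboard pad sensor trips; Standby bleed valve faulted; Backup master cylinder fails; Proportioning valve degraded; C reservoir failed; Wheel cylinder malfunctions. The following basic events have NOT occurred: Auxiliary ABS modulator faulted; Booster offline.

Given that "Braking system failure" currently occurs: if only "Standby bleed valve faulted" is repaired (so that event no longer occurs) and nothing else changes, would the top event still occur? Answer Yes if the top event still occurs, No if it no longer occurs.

No

Counterfactual: set "Standby bleed valve faulted" to not occurred.
ABS chain inoperative [AND]: Auxiliary ABS modulator faulted=not, C reservoir failed=occurs, Wheel cylinder malfunctions=occurs → not all inputs occur → does not occur.
Booster path inoperative [OR]: Booster offline=not, Inboard pad sensor trips=occurs, ABS chain inoperative=not → at least one input occurs → occurs.
Service line fails [AND]: Backup master cylinder fails=occurs, Proportioning valve degraded=occurs → all inputs occur → occurs.
Front circuit fails [AND]: Service line fails=occurs, Standby bleed valve faulted=not → not all inputs occur → does not occur.
Braking system failure [AND]: Booster path inoperative=occurs, Front circuit fails=not → not all inputs occur → does not occur.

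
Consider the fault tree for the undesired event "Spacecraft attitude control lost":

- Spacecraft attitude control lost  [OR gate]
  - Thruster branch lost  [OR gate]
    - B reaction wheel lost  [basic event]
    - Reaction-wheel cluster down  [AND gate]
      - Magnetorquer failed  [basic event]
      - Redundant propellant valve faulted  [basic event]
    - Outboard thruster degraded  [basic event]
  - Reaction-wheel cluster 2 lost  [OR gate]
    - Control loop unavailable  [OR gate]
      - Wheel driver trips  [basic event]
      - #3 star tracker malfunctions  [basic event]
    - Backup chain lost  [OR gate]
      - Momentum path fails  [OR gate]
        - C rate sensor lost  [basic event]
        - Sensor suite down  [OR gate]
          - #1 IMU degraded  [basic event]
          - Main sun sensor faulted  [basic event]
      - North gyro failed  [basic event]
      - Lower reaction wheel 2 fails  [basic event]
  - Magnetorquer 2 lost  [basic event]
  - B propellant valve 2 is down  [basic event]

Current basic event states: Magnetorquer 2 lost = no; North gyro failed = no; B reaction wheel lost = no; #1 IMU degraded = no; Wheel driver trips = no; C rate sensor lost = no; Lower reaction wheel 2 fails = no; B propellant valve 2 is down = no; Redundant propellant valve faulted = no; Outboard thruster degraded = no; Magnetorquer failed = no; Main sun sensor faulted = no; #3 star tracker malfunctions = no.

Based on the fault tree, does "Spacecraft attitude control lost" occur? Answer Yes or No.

Reaction-wheel cluster down [AND]: Magnetorquer failed=not, Redundant propellant valve faulted=not → not all inputs occur → does not occur.
Thruster branch lost [OR]: B reaction wheel lost=not, Reaction-wheel cluster down=not, Outboard thruster degraded=not → no input occurs → does not occur.
Control loop unavailable [OR]: Wheel driver trips=not, #3 star tracker malfunctions=not → no input occurs → does not occur.
Sensor suite down [OR]: #1 IMU degraded=not, Main sun sensor faulted=not → no input occurs → does not occur.
Momentum path fails [OR]: C rate sensor lost=not, Sensor suite down=not → no input occurs → does not occur.
Backup chain lost [OR]: Momentum path fails=not, North gyro failed=not, Lower reaction wheel 2 fails=not → no input occurs → does not occur.
Reaction-wheel cluster 2 lost [OR]: Control loop unavailable=not, Backup chain lost=not → no input occurs → does not occur.
Spacecraft attitude control lost [OR]: Thruster branch lost=not, Reaction-wheel cluster 2 lost=not, Magnetorquer 2 lost=not, B propellant valve 2 is down=not → no input occurs → does not occur.

No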